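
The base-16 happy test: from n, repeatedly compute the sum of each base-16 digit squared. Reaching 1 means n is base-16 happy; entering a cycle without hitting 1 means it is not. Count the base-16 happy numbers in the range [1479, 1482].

1

1479: 1479 → 218 → 269 → 170 → 200 → 208 → 169 → 181 → 146 → 85 → 50 → 13 → 169  (repeats 169)
1480: 1480 → 233 → 277 → 27 → 122 → 149 → 106 → 136 → 128 → 64 → 16 → 1  (reaches 1)
1481: 1481 → 250 → 325 → 42 → 104 → 100 → 52 → 25 → 82 → 29 → 170 → 200 → 208 → 169 → 181 → 146 → 85 → 50 → 13 → 169  (repeats 169)
1482: 1482 → 269 → 170 → 200 → 208 → 169 → 181 → 146 → 85 → 50 → 13 → 169  (repeats 169)
base-16 happy: 1480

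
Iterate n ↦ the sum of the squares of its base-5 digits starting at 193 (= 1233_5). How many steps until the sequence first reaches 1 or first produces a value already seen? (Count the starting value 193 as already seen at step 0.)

193 = (1,2,3,3)_5 → 1² + 2² + 3² + 3² = 1 + 4 + 9 + 9 = 23
23 = (4,3)_5 → 4² + 3² = 16 + 9 = 25
25 = (1,0,0)_5 → 1² + 0² + 0² = 1 + 0 + 0 = 1  — reached 1.
That took 3 steps.

3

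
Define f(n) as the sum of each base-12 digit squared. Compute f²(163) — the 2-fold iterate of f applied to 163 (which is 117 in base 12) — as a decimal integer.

25

163 = (1,1,7)_12 → 1² + 1² + 7² = 1 + 1 + 49 = 51
51 = (4,3)_12 → 4² + 3² = 16 + 9 = 25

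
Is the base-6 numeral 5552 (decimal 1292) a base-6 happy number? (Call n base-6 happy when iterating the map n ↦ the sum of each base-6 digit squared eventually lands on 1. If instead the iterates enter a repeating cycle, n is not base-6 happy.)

1292 = (5,5,5,2)_6 → 79
79 = (2,1,1)_6 → 6
6 = (1,0)_6 → 1  — reached 1.

base-6 happy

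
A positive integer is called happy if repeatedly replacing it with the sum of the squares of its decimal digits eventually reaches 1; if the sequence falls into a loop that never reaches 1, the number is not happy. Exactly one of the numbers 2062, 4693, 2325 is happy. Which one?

2062

2062: 2062 → 44 → 32 → 13 → 10 → 1  — reaches 1 (happy)
4693: 4693 → 142 → 21 → 5 → 25 → 29 → 85 → 89 → 145 → 42 → 20 → 4 → 16 → 37 → 58 → 89  — repeats 89 (not happy)
2325: 2325 → 42 → 20 → 4 → 16 → 37 → 58 → 89 → 145 → 42  — repeats 42 (not happy)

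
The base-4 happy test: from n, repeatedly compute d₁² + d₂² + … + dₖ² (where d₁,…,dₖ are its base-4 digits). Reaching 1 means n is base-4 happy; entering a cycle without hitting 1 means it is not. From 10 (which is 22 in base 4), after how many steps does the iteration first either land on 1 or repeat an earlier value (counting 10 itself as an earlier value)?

10 = (2,2)_4 → 2² + 2² = 8
8 = (2,0)_4 → 2² + 0² = 4
4 = (1,0)_4 → 1² + 0² = 1  — reached 1.
That took 3 steps.

3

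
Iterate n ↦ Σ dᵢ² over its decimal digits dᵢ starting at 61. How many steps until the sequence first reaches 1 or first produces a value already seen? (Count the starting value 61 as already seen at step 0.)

9

61 → 37
37 → 58
58 → 89
89 → 145
145 → 42
42 → 20
20 → 4
4 → 16
16 → 37  — 37 repeats.
That took 9 steps.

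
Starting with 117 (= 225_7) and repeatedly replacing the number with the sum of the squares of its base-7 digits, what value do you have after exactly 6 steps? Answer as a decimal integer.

45

117 = (2,2,5)_7 → 33
33 = (4,5)_7 → 41
41 = (5,6)_7 → 61
61 = (1,1,5)_7 → 27
27 = (3,6)_7 → 45
45 = (6,3)_7 → 45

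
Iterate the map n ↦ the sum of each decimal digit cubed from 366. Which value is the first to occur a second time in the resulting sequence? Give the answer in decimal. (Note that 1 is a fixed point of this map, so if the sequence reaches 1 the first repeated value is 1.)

366 → 459
459 → 918
918 → 1242
1242 → 81
81 → 513
513 → 153
153 → 153  — 153 already appeared earlier.

153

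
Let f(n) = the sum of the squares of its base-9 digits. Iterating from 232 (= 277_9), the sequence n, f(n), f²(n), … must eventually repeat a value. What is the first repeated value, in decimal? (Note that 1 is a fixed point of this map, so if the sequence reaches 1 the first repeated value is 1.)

68

232 = (2,7,7)_9 → 2² + 7² + 7² = 102
102 = (1,2,3)_9 → 1² + 2² + 3² = 14
14 = (1,5)_9 → 1² + 5² = 26
26 = (2,8)_9 → 2² + 8² = 68
68 = (7,5)_9 → 7² + 5² = 74
74 = (8,2)_9 → 8² + 2² = 68  — 68 already appeared earlier.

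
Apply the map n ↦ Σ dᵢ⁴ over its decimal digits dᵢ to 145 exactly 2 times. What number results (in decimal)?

8208

145 → 1⁴ + 4⁴ + 5⁴ = 882
882 → 8⁴ + 8⁴ + 2⁴ = 8208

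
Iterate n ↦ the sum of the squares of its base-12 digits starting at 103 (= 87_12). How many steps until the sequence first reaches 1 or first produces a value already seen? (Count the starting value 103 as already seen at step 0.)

103 = (8,7)_12 → 113
113 = (9,5)_12 → 106
106 = (8,10)_12 → 164
164 = (1,1,8)_12 → 66
66 = (5,6)_12 → 61
61 = (5,1)_12 → 26
26 = (2,2)_12 → 8
8 = (8)_12 → 64
64 = (5,4)_12 → 41
41 = (3,5)_12 → 34
34 = (2,10)_12 → 104
104 = (8,8)_12 → 128
128 = (10,8)_12 → 164  — 164 repeats.
That took 13 steps.

13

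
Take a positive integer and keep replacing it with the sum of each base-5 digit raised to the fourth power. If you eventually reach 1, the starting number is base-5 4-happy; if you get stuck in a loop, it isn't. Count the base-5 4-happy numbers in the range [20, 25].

1

20: 20 → 256 → 18 → 162 → 34 → 258 → 98 → 418 → 244 → 594 → 674 → 514 → 528 → 338 → 194 → 354 → 528  (repeats 528)
21: 21 → 257 → 33 → 83 → 163 → 99 → 593 → 499 → 849 → 595 → 593  (repeats 593)
22: 22 → 272 → 288 → 114 → 528 → 338 → 194 → 354 → 528  (repeats 528)
23: 23 → 337 → 129 → 257 → 33 → 83 → 163 → 99 → 593 → 499 → 849 → 595 → 593  (repeats 593)
24: 24 → 512 → 288 → 114 → 528 → 338 → 194 → 354 → 528  (repeats 528)
25: 25 → 1  (reaches 1)
base-5 4-happy: 25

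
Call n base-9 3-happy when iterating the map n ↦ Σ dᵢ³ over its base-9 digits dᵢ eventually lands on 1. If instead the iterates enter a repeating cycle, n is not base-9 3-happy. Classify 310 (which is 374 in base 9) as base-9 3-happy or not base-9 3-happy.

not base-9 3-happy

310 = (3,7,4)_9 → 3³ + 7³ + 4³ = 27 + 343 + 64 = 434
434 = (5,3,2)_9 → 5³ + 3³ + 2³ = 125 + 27 + 8 = 160
160 = (1,8,7)_9 → 1³ + 8³ + 7³ = 1 + 512 + 343 = 856
856 = (1,1,5,1)_9 → 1³ + 1³ + 5³ + 1³ = 1 + 1 + 125 + 1 = 128
128 = (1,5,2)_9 → 1³ + 5³ + 2³ = 1 + 125 + 8 = 134
134 = (1,5,8)_9 → 1³ + 5³ + 8³ = 1 + 125 + 512 = 638
638 = (7,7,8)_9 → 7³ + 7³ + 8³ = 343 + 343 + 512 = 1198
1198 = (1,5,7,1)_9 → 1³ + 5³ + 7³ + 1³ = 1 + 125 + 343 + 1 = 470
470 = (5,7,2)_9 → 5³ + 7³ + 2³ = 125 + 343 + 8 = 476
476 = (5,7,8)_9 → 5³ + 7³ + 8³ = 125 + 343 + 512 = 980
980 = (1,3,0,8)_9 → 1³ + 3³ + 0³ + 8³ = 1 + 27 + 0 + 512 = 540
540 = (6,6,0)_9 → 6³ + 6³ + 0³ = 216 + 216 + 0 = 432
432 = (5,3,0)_9 → 5³ + 3³ + 0³ = 125 + 27 + 0 = 152
152 = (1,7,8)_9 → 1³ + 7³ + 8³ = 1 + 343 + 512 = 856  — 856 already seen; the sequence cycles without reaching 1.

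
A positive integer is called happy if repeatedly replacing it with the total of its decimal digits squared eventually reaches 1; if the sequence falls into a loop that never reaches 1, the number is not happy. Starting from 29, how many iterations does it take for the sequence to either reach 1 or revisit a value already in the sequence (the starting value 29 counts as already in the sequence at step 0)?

29 → 85
85 → 89
89 → 145
145 → 42
42 → 20
20 → 4
4 → 16
16 → 37
37 → 58
58 → 89  — 89 repeats.
That took 10 steps.

10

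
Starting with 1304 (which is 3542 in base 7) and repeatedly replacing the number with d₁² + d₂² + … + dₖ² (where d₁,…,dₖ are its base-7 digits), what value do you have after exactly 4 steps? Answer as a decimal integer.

52

1304 = (3,5,4,2)_7 → 3² + 5² + 4² + 2² = 9 + 25 + 16 + 4 = 54
54 = (1,0,5)_7 → 1² + 0² + 5² = 1 + 0 + 25 = 26
26 = (3,5)_7 → 3² + 5² = 9 + 25 = 34
34 = (4,6)_7 → 4² + 6² = 16 + 36 = 52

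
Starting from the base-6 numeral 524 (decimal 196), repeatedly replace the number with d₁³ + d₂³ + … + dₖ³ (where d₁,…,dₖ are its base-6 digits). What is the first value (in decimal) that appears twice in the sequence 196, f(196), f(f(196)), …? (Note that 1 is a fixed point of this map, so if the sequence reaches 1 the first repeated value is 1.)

1

196 = (5,2,4)_6 → 197
197 = (5,2,5)_6 → 258
258 = (1,1,1,0)_6 → 3
3 = (3)_6 → 27
27 = (4,3)_6 → 91
91 = (2,3,1)_6 → 36
36 = (1,0,0)_6 → 1  — reached the fixed point 1.
1 → 1, so 1 is the first repeated value.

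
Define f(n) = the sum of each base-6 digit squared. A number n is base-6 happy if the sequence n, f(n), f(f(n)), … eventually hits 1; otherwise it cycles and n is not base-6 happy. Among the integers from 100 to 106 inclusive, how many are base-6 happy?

1

100: 100 → 36 → 1  (reaches 1)
101: 101 → 45 → 11 → 26 → 20 → 13 → 5 → 25 → 17 → 29 → 41 → 26  (repeats 26)
102: 102 → 29 → 41 → 26 → 20 → 13 → 5 → 25 → 17 → 29  (repeats 29)
103: 103 → 30 → 25 → 17 → 29 → 41 → 26 → 20 → 13 → 5 → 25  (repeats 25)
104: 104 → 33 → 34 → 41 → 26 → 20 → 13 → 5 → 25 → 17 → 29 → 41  (repeats 41)
105: 105 → 38 → 5 → 25 → 17 → 29 → 41 → 26 → 20 → 13 → 5  (repeats 5)
106: 106 → 45 → 11 → 26 → 20 → 13 → 5 → 25 → 17 → 29 → 41 → 26  (repeats 26)
base-6 happy: 100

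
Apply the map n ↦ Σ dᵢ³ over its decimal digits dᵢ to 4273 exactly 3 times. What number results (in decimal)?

244

4273 → 4³ + 2³ + 7³ + 3³ = 442
442 → 4³ + 4³ + 2³ = 136
136 → 1³ + 3³ + 6³ = 244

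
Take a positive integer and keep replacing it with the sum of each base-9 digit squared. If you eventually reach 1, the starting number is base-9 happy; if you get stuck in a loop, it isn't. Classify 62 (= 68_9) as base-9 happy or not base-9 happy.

62 = (6,8)_9 → 6² + 8² = 36 + 64 = 100
100 = (1,2,1)_9 → 1² + 2² + 1² = 1 + 4 + 1 = 6
6 = (6)_9 → 6² = 36
36 = (4,0)_9 → 4² + 0² = 16 + 0 = 16
16 = (1,7)_9 → 1² + 7² = 1 + 49 = 50
50 = (5,5)_9 → 5² + 5² = 25 + 25 = 50  — 50 already seen; the sequence cycles without reaching 1.

not base-9 happy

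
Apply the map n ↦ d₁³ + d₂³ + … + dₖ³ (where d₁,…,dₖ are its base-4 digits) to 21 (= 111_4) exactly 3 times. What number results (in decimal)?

21 = (1,1,1)_4 → 1³ + 1³ + 1³ = 1 + 1 + 1 = 3
3 = (3)_4 → 3³ = 27
27 = (1,2,3)_4 → 1³ + 2³ + 3³ = 1 + 8 + 27 = 36

36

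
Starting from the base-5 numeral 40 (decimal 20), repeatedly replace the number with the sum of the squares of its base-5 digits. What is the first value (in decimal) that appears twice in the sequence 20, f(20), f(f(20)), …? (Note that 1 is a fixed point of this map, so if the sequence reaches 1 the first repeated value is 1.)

20 = (4,0)_5 → 4² + 0² = 16 + 0 = 16
16 = (3,1)_5 → 3² + 1² = 9 + 1 = 10
10 = (2,0)_5 → 2² + 0² = 4 + 0 = 4
4 = (4)_5 → 4² = 16  — 16 already appeared earlier.

16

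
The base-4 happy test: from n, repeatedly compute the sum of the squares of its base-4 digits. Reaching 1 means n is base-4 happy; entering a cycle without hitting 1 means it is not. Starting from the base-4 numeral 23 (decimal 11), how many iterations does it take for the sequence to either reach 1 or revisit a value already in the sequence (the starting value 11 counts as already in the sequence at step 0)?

5

11 = (2,3)_4 → 2² + 3² = 4 + 9 = 13
13 = (3,1)_4 → 3² + 1² = 9 + 1 = 10
10 = (2,2)_4 → 2² + 2² = 4 + 4 = 8
8 = (2,0)_4 → 2² + 0² = 4 + 0 = 4
4 = (1,0)_4 → 1² + 0² = 1 + 0 = 1  — reached 1.
That took 5 steps.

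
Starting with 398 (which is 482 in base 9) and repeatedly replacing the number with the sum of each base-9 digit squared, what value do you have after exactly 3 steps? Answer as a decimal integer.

2

398 = (4,8,2)_9 → 4² + 8² + 2² = 84
84 = (1,0,3)_9 → 1² + 0² + 3² = 10
10 = (1,1)_9 → 1² + 1² = 2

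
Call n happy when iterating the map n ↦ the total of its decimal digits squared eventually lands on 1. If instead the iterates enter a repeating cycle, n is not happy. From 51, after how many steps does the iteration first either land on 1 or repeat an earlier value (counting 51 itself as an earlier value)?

51 → 5² + 1² = 25 + 1 = 26
26 → 2² + 6² = 4 + 36 = 40
40 → 4² + 0² = 16 + 0 = 16
16 → 1² + 6² = 1 + 36 = 37
37 → 3² + 7² = 9 + 49 = 58
58 → 5² + 8² = 25 + 64 = 89
89 → 8² + 9² = 64 + 81 = 145
145 → 1² + 4² + 5² = 1 + 16 + 25 = 42
42 → 4² + 2² = 16 + 4 = 20
20 → 2² + 0² = 4 + 0 = 4
4 → 4² = 16  — 16 repeats.
That took 11 steps.

11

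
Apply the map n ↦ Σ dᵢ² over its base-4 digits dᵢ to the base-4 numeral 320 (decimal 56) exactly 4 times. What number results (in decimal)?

4

56 = (3,2,0)_4 → 13
13 = (3,1)_4 → 10
10 = (2,2)_4 → 8
8 = (2,0)_4 → 4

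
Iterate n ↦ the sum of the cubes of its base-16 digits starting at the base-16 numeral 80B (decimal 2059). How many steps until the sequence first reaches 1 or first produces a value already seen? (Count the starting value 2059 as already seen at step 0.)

2059 = (8,0,11)_16 → 8³ + 0³ + 11³ = 512 + 0 + 1331 = 1843
1843 = (7,3,3)_16 → 7³ + 3³ + 3³ = 343 + 27 + 27 = 397
397 = (1,8,13)_16 → 1³ + 8³ + 13³ = 1 + 512 + 2197 = 2710
2710 = (10,9,6)_16 → 10³ + 9³ + 6³ = 1000 + 729 + 216 = 1945
1945 = (7,9,9)_16 → 7³ + 9³ + 9³ = 343 + 729 + 729 = 1801
1801 = (7,0,9)_16 → 7³ + 0³ + 9³ = 343 + 0 + 729 = 1072
1072 = (4,3,0)_16 → 4³ + 3³ + 0³ = 64 + 27 + 0 = 91
91 = (5,11)_16 → 5³ + 11³ = 125 + 1331 = 1456
1456 = (5,11,0)_16 → 5³ + 11³ + 0³ = 125 + 1331 + 0 = 1456  — 1456 repeats.
That took 9 steps.

9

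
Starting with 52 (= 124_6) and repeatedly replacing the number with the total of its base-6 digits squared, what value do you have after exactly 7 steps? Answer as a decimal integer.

41

52 = (1,2,4)_6 → 1² + 2² + 4² = 21
21 = (3,3)_6 → 3² + 3² = 18
18 = (3,0)_6 → 3² + 0² = 9
9 = (1,3)_6 → 1² + 3² = 10
10 = (1,4)_6 → 1² + 4² = 17
17 = (2,5)_6 → 2² + 5² = 29
29 = (4,5)_6 → 4² + 5² = 41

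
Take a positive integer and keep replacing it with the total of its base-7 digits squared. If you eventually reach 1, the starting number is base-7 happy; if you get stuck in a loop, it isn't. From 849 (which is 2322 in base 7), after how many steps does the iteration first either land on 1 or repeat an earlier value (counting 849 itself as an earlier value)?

849 = (2,3,2,2)_7 → 2² + 3² + 2² + 2² = 21
21 = (3,0)_7 → 3² + 0² = 9
9 = (1,2)_7 → 1² + 2² = 5
5 = (5)_7 → 5² = 25
25 = (3,4)_7 → 3² + 4² = 25  — 25 repeats.
That took 5 steps.

5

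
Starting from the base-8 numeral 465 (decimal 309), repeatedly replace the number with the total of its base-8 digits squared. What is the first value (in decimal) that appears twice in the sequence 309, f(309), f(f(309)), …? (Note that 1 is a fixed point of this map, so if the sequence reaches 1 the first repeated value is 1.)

309 = (4,6,5)_8 → 4² + 6² + 5² = 16 + 36 + 25 = 77
77 = (1,1,5)_8 → 1² + 1² + 5² = 1 + 1 + 25 = 27
27 = (3,3)_8 → 3² + 3² = 9 + 9 = 18
18 = (2,2)_8 → 2² + 2² = 4 + 4 = 8
8 = (1,0)_8 → 1² + 0² = 1 + 0 = 1  — reached the fixed point 1.
1 → 1, so 1 is the first repeated value.

1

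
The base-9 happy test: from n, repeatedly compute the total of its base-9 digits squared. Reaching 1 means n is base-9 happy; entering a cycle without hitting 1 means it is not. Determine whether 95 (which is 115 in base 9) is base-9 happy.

base-9 happy

95 = (1,1,5)_9 → 1² + 1² + 5² = 1 + 1 + 25 = 27
27 = (3,0)_9 → 3² + 0² = 9 + 0 = 9
9 = (1,0)_9 → 1² + 0² = 1 + 0 = 1  — reached 1.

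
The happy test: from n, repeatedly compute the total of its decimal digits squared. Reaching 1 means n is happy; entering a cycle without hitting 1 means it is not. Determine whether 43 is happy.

not happy

43 → 4² + 3² = 16 + 9 = 25
25 → 2² + 5² = 4 + 25 = 29
29 → 2² + 9² = 4 + 81 = 85
85 → 8² + 5² = 64 + 25 = 89
89 → 8² + 9² = 64 + 81 = 145
145 → 1² + 4² + 5² = 1 + 16 + 25 = 42
42 → 4² + 2² = 16 + 4 = 20
20 → 2² + 0² = 4 + 0 = 4
4 → 4² = 16
16 → 1² + 6² = 1 + 36 = 37
37 → 3² + 7² = 9 + 49 = 58
58 → 5² + 8² = 25 + 64 = 89  — 89 already seen; the sequence cycles without reaching 1.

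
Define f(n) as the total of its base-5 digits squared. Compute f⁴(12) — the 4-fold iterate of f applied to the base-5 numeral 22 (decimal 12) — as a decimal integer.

12 = (2,2)_5 → 2² + 2² = 4 + 4 = 8
8 = (1,3)_5 → 1² + 3² = 1 + 9 = 10
10 = (2,0)_5 → 2² + 0² = 4 + 0 = 4
4 = (4)_5 → 4² = 16

16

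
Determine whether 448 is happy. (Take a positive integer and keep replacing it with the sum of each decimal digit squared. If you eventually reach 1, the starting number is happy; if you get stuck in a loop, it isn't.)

not happy

448 → 4² + 4² + 8² = 16 + 16 + 64 = 96
96 → 9² + 6² = 81 + 36 = 117
117 → 1² + 1² + 7² = 1 + 1 + 49 = 51
51 → 5² + 1² = 25 + 1 = 26
26 → 2² + 6² = 4 + 36 = 40
40 → 4² + 0² = 16 + 0 = 16
16 → 1² + 6² = 1 + 36 = 37
37 → 3² + 7² = 9 + 49 = 58
58 → 5² + 8² = 25 + 64 = 89
89 → 8² + 9² = 64 + 81 = 145
145 → 1² + 4² + 5² = 1 + 16 + 25 = 42
42 → 4² + 2² = 16 + 4 = 20
20 → 2² + 0² = 4 + 0 = 4
4 → 4² = 16  — 16 already seen; the sequence cycles without reaching 1.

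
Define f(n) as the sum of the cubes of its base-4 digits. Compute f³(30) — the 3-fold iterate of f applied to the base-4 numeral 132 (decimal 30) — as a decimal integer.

30 = (1,3,2)_4 → 1³ + 3³ + 2³ = 36
36 = (2,1,0)_4 → 2³ + 1³ + 0³ = 9
9 = (2,1)_4 → 2³ + 1³ = 9

9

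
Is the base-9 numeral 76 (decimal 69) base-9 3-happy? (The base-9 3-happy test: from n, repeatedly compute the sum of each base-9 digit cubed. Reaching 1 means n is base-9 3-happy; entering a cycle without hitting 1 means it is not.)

69 = (7,6)_9 → 7³ + 6³ = 559
559 = (6,8,1)_9 → 6³ + 8³ + 1³ = 729
729 = (1,0,0,0)_9 → 1³ + 0³ + 0³ + 0³ = 1  — reached 1.

base-9 3-happy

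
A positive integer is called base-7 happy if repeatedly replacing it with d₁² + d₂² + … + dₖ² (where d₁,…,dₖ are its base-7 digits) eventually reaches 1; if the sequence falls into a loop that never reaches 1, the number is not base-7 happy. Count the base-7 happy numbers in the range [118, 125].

118: 118 → 44 → 40 → 50 → 2 → 4 → 16 → 8 → 2  — not base-7 happy
119: 119 → 13 → 37 → 29 → 17 → 13  — not base-7 happy
120: 120 → 14 → 4 → 16 → 8 → 2 → 4  — not base-7 happy
121: 121 → 17 → 13 → 37 → 29 → 17  — not base-7 happy
122: 122 → 22 → 10 → 10  — not base-7 happy
123: 123 → 29 → 17 → 13 → 37 → 29  — not base-7 happy
124: 124 → 38 → 34 → 52 → 10 → 10  — not base-7 happy
125: 125 → 49 → 1  — base-7 happy
base-7 happy: 125

1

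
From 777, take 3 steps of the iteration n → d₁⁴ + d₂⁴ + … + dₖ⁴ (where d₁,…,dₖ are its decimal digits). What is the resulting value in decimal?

10929

777 → 7⁴ + 7⁴ + 7⁴ = 2401 + 2401 + 2401 = 7203
7203 → 7⁴ + 2⁴ + 0⁴ + 3⁴ = 2401 + 16 + 0 + 81 = 2498
2498 → 2⁴ + 4⁴ + 9⁴ + 8⁴ = 16 + 256 + 6561 + 4096 = 10929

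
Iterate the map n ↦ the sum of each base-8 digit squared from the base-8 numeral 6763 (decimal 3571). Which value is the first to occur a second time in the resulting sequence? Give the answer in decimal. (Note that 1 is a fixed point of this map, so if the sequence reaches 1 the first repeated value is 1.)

3571 = (6,7,6,3)_8 → 6² + 7² + 6² + 3² = 36 + 49 + 36 + 9 = 130
130 = (2,0,2)_8 → 2² + 0² + 2² = 4 + 0 + 4 = 8
8 = (1,0)_8 → 1² + 0² = 1 + 0 = 1  — reached the fixed point 1.
1 → 1, so 1 is the first repeated value.

1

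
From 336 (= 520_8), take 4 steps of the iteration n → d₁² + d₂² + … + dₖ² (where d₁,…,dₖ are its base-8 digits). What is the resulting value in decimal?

20

336 = (5,2,0)_8 → 5² + 2² + 0² = 29
29 = (3,5)_8 → 3² + 5² = 34
34 = (4,2)_8 → 4² + 2² = 20
20 = (2,4)_8 → 2² + 4² = 20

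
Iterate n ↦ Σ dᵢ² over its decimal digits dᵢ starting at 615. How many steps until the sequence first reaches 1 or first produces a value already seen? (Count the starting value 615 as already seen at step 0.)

615 → 6² + 1² + 5² = 36 + 1 + 25 = 62
62 → 6² + 2² = 36 + 4 = 40
40 → 4² + 0² = 16 + 0 = 16
16 → 1² + 6² = 1 + 36 = 37
37 → 3² + 7² = 9 + 49 = 58
58 → 5² + 8² = 25 + 64 = 89
89 → 8² + 9² = 64 + 81 = 145
145 → 1² + 4² + 5² = 1 + 16 + 25 = 42
42 → 4² + 2² = 16 + 4 = 20
20 → 2² + 0² = 4 + 0 = 4
4 → 4² = 16  — 16 repeats.
That took 11 steps.

11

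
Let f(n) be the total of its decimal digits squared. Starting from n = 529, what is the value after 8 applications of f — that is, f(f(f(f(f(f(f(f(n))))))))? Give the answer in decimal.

145

529 → 5² + 2² + 9² = 25 + 4 + 81 = 110
110 → 1² + 1² + 0² = 1 + 1 + 0 = 2
2 → 2² = 4
4 → 4² = 16
16 → 1² + 6² = 1 + 36 = 37
37 → 3² + 7² = 9 + 49 = 58
58 → 5² + 8² = 25 + 64 = 89
89 → 8² + 9² = 64 + 81 = 145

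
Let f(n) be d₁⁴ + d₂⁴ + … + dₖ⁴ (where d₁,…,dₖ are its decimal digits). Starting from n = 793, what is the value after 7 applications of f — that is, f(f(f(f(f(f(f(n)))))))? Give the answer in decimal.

793 → 7⁴ + 9⁴ + 3⁴ = 2401 + 6561 + 81 = 9043
9043 → 9⁴ + 0⁴ + 4⁴ + 3⁴ = 6561 + 0 + 256 + 81 = 6898
6898 → 6⁴ + 8⁴ + 9⁴ + 8⁴ = 1296 + 4096 + 6561 + 4096 = 16049
16049 → 1⁴ + 6⁴ + 0⁴ + 4⁴ + 9⁴ = 1 + 1296 + 0 + 256 + 6561 = 8114
8114 → 8⁴ + 1⁴ + 1⁴ + 4⁴ = 4096 + 1 + 1 + 256 = 4354
4354 → 4⁴ + 3⁴ + 5⁴ + 4⁴ = 256 + 81 + 625 + 256 = 1218
1218 → 1⁴ + 2⁴ + 1⁴ + 8⁴ = 1 + 16 + 1 + 4096 = 4114

4114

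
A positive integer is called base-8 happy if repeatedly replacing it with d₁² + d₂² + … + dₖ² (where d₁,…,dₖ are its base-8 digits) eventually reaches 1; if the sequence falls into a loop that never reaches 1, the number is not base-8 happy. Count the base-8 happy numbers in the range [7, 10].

7: 7 → 49 → 37 → 41 → 26 → 13 → 26  (repeats 26)
8: 8 → 1  (reaches 1)
9: 9 → 2 → 4 → 16 → 4  (repeats 4)
10: 10 → 5 → 25 → 10  (repeats 10)
base-8 happy: 8

1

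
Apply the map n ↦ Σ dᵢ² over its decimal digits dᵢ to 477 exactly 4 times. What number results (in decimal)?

61

477 → 114
114 → 18
18 → 65
65 → 61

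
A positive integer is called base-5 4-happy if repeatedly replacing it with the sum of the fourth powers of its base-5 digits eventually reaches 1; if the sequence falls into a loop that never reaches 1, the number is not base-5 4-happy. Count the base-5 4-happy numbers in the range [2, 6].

1

2: 2 → 16 → 82 → 98 → 418 → 244 → 594 → 674 → 514 → 528 → 338 → 194 → 354 → 528  (repeats 528)
3: 3 → 81 → 83 → 163 → 99 → 593 → 499 → 849 → 595 → 593  (repeats 593)
4: 4 → 256 → 18 → 162 → 34 → 258 → 98 → 418 → 244 → 594 → 674 → 514 → 528 → 338 → 194 → 354 → 528  (repeats 528)
5: 5 → 1  (reaches 1)
6: 6 → 2 → 16 → 82 → 98 → 418 → 244 → 594 → 674 → 514 → 528 → 338 → 194 → 354 → 528  (repeats 528)
base-5 4-happy: 5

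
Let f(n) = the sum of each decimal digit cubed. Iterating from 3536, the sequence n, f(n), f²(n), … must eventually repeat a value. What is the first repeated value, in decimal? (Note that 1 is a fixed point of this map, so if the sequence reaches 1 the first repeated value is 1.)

371

3536 → 3³ + 5³ + 3³ + 6³ = 27 + 125 + 27 + 216 = 395
395 → 3³ + 9³ + 5³ = 27 + 729 + 125 = 881
881 → 8³ + 8³ + 1³ = 512 + 512 + 1 = 1025
1025 → 1³ + 0³ + 2³ + 5³ = 1 + 0 + 8 + 125 = 134
134 → 1³ + 3³ + 4³ = 1 + 27 + 64 = 92
92 → 9³ + 2³ = 729 + 8 = 737
737 → 7³ + 3³ + 7³ = 343 + 27 + 343 = 713
713 → 7³ + 1³ + 3³ = 343 + 1 + 27 = 371
371 → 3³ + 7³ + 1³ = 27 + 343 + 1 = 371  — 371 already appeared earlier.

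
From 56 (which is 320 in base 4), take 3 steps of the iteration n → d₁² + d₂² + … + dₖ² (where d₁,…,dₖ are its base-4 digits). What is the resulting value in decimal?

8

56 = (3,2,0)_4 → 3² + 2² + 0² = 9 + 4 + 0 = 13
13 = (3,1)_4 → 3² + 1² = 9 + 1 = 10
10 = (2,2)_4 → 2² + 2² = 4 + 4 = 8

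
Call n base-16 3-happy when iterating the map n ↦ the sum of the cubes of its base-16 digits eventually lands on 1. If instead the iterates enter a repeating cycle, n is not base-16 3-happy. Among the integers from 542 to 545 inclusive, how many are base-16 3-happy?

1

542: 542 → 2753 → 2729 → 2729  — not base-16 3-happy
543: 543 → 3384 → 2736 → 2331 → 2061 → 2709 → 1854 → 3114 → 2736  — not base-16 3-happy
544: 544 → 16 → 1  — base-16 3-happy
545: 545 → 17 → 2 → 8 → 512 → 8  — not base-16 3-happy
base-16 3-happy: 544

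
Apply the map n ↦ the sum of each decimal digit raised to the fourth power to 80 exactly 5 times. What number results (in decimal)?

13139

80 → 8⁴ + 0⁴ = 4096 + 0 = 4096
4096 → 4⁴ + 0⁴ + 9⁴ + 6⁴ = 256 + 0 + 6561 + 1296 = 8113
8113 → 8⁴ + 1⁴ + 1⁴ + 3⁴ = 4096 + 1 + 1 + 81 = 4179
4179 → 4⁴ + 1⁴ + 7⁴ + 9⁴ = 256 + 1 + 2401 + 6561 = 9219
9219 → 9⁴ + 2⁴ + 1⁴ + 9⁴ = 6561 + 16 + 1 + 6561 = 13139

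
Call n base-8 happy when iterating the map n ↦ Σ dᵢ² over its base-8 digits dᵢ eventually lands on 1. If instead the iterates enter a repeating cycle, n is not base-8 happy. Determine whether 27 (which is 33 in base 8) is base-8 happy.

27 = (3,3)_8 → 3² + 3² = 18
18 = (2,2)_8 → 2² + 2² = 8
8 = (1,0)_8 → 1² + 0² = 1  — reached 1.

base-8 happy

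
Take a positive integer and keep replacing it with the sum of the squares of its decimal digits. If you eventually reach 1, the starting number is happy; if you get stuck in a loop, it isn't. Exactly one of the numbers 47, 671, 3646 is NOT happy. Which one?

47: 47 → 65 → 61 → 37 → 58 → 89 → 145 → 42 → 20 → 4 → 16 → 37  — repeats 37 (not happy)
671: 671 → 86 → 100 → 1  — reaches 1 (happy)
3646: 3646 → 97 → 130 → 10 → 1  — reaches 1 (happy)

47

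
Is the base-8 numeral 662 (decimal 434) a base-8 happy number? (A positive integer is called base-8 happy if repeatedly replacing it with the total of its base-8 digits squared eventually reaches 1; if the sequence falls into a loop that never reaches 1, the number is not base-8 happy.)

434 = (6,6,2)_8 → 76
76 = (1,1,4)_8 → 18
18 = (2,2)_8 → 8
8 = (1,0)_8 → 1  — reached 1.

base-8 happy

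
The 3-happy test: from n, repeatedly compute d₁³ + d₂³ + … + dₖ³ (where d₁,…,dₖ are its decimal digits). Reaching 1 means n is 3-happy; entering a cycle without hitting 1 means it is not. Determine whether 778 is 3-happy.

778 → 1198
1198 → 1243
1243 → 100
100 → 1  — reached 1.

3-happy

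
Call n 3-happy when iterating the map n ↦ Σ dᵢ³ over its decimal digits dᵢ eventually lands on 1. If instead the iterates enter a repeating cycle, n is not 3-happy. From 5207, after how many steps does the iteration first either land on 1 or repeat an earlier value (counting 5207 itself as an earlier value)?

9

5207 → 5³ + 2³ + 0³ + 7³ = 476
476 → 4³ + 7³ + 6³ = 623
623 → 6³ + 2³ + 3³ = 251
251 → 2³ + 5³ + 1³ = 134
134 → 1³ + 3³ + 4³ = 92
92 → 9³ + 2³ = 737
737 → 7³ + 3³ + 7³ = 713
713 → 7³ + 1³ + 3³ = 371
371 → 3³ + 7³ + 1³ = 371  — 371 repeats.
That took 9 steps.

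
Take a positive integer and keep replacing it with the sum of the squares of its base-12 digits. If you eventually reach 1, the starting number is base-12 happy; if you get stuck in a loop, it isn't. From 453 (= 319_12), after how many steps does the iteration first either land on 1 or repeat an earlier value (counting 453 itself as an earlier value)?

9

453 = (3,1,9)_12 → 3² + 1² + 9² = 91
91 = (7,7)_12 → 7² + 7² = 98
98 = (8,2)_12 → 8² + 2² = 68
68 = (5,8)_12 → 5² + 8² = 89
89 = (7,5)_12 → 7² + 5² = 74
74 = (6,2)_12 → 6² + 2² = 40
40 = (3,4)_12 → 3² + 4² = 25
25 = (2,1)_12 → 2² + 1² = 5
5 = (5)_12 → 5² = 25  — 25 repeats.
That took 9 steps.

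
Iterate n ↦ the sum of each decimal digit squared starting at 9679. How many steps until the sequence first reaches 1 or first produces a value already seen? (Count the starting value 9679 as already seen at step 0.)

15

9679 → 9² + 6² + 7² + 9² = 247
247 → 2² + 4² + 7² = 69
69 → 6² + 9² = 117
117 → 1² + 1² + 7² = 51
51 → 5² + 1² = 26
26 → 2² + 6² = 40
40 → 4² + 0² = 16
16 → 1² + 6² = 37
37 → 3² + 7² = 58
58 → 5² + 8² = 89
89 → 8² + 9² = 145
145 → 1² + 4² + 5² = 42
42 → 4² + 2² = 20
20 → 2² + 0² = 4
4 → 4² = 16  — 16 repeats.
That took 15 steps.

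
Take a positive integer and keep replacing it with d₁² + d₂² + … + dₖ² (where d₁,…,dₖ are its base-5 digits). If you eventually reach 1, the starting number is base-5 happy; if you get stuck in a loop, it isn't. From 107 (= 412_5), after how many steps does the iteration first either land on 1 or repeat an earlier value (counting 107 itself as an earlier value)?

107 = (4,1,2)_5 → 4² + 1² + 2² = 16 + 1 + 4 = 21
21 = (4,1)_5 → 4² + 1² = 16 + 1 = 17
17 = (3,2)_5 → 3² + 2² = 9 + 4 = 13
13 = (2,3)_5 → 2² + 3² = 4 + 9 = 13  — 13 repeats.
That took 4 steps.

4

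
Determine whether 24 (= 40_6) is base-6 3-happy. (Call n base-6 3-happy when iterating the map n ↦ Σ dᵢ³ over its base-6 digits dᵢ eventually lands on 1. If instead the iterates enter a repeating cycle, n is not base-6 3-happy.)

24 = (4,0)_6 → 4³ + 0³ = 64 + 0 = 64
64 = (1,4,4)_6 → 1³ + 4³ + 4³ = 1 + 64 + 64 = 129
129 = (3,3,3)_6 → 3³ + 3³ + 3³ = 27 + 27 + 27 = 81
81 = (2,1,3)_6 → 2³ + 1³ + 3³ = 8 + 1 + 27 = 36
36 = (1,0,0)_6 → 1³ + 0³ + 0³ = 1 + 0 + 0 = 1  — reached 1.

base-6 3-happy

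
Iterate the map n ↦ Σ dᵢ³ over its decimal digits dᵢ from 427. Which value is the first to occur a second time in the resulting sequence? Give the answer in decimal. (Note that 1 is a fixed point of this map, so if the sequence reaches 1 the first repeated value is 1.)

370

427 → 415
415 → 190
190 → 730
730 → 370
370 → 370  — 370 already appeared earlier.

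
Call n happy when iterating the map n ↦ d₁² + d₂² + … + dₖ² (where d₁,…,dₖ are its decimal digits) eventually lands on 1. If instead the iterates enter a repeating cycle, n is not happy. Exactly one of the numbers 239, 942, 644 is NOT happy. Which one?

239: 239 → 94 → 97 → 130 → 10 → 1  — reaches 1 (happy)
942: 942 → 101 → 2 → 4 → 16 → 37 → 58 → 89 → 145 → 42 → 20 → 4  — repeats 4 (not happy)
644: 644 → 68 → 100 → 1  — reaches 1 (happy)

942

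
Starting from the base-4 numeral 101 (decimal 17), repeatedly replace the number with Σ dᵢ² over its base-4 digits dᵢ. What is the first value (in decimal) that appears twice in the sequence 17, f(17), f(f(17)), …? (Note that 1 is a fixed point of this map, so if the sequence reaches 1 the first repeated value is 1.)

17 = (1,0,1)_4 → 1² + 0² + 1² = 1 + 0 + 1 = 2
2 = (2)_4 → 2² = 4
4 = (1,0)_4 → 1² + 0² = 1 + 0 = 1  — reached the fixed point 1.
1 → 1, so 1 is the first repeated value.

1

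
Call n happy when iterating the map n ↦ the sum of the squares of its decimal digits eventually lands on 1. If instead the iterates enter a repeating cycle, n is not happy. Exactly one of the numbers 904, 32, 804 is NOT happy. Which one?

804

904: 904 → 97 → 130 → 10 → 1  — reaches 1 (happy)
32: 32 → 13 → 10 → 1  — reaches 1 (happy)
804: 804 → 80 → 64 → 52 → 29 → 85 → 89 → 145 → 42 → 20 → 4 → 16 → 37 → 58 → 89  — repeats 89 (not happy)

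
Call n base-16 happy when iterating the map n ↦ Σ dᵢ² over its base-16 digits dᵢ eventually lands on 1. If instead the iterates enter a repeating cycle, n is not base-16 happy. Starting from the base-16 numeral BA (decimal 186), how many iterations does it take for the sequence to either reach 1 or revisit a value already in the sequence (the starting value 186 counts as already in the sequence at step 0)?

186 = (11,10)_16 → 11² + 10² = 121 + 100 = 221
221 = (13,13)_16 → 13² + 13² = 169 + 169 = 338
338 = (1,5,2)_16 → 1² + 5² + 2² = 1 + 25 + 4 = 30
30 = (1,14)_16 → 1² + 14² = 1 + 196 = 197
197 = (12,5)_16 → 12² + 5² = 144 + 25 = 169
169 = (10,9)_16 → 10² + 9² = 100 + 81 = 181
181 = (11,5)_16 → 11² + 5² = 121 + 25 = 146
146 = (9,2)_16 → 9² + 2² = 81 + 4 = 85
85 = (5,5)_16 → 5² + 5² = 25 + 25 = 50
50 = (3,2)_16 → 3² + 2² = 9 + 4 = 13
13 = (13)_16 → 13² = 169  — 169 repeats.
That took 11 steps.

11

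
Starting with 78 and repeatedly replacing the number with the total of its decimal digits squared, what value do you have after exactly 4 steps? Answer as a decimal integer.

4

78 → 7² + 8² = 113
113 → 1² + 1² + 3² = 11
11 → 1² + 1² = 2
2 → 2² = 4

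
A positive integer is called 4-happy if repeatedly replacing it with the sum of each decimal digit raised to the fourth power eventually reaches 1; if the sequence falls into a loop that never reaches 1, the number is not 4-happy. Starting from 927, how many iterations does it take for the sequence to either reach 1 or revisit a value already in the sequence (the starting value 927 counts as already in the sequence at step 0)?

11

927 → 8978
8978 → 17154
17154 → 3284
3284 → 4449
4449 → 7329
7329 → 9059
9059 → 13747
13747 → 5140
5140 → 882
882 → 8208
8208 → 8208  — 8208 repeats.
That took 11 steps.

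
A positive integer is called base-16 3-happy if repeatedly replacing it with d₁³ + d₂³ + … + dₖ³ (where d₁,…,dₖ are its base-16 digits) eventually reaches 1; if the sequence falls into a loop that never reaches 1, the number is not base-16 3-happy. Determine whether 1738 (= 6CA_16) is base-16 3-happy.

not base-16 3-happy

1738 = (6,12,10)_16 → 6³ + 12³ + 10³ = 216 + 1728 + 1000 = 2944
2944 = (11,8,0)_16 → 11³ + 8³ + 0³ = 1331 + 512 + 0 = 1843
1843 = (7,3,3)_16 → 7³ + 3³ + 3³ = 343 + 27 + 27 = 397
397 = (1,8,13)_16 → 1³ + 8³ + 13³ = 1 + 512 + 2197 = 2710
2710 = (10,9,6)_16 → 10³ + 9³ + 6³ = 1000 + 729 + 216 = 1945
1945 = (7,9,9)_16 → 7³ + 9³ + 9³ = 343 + 729 + 729 = 1801
1801 = (7,0,9)_16 → 7³ + 0³ + 9³ = 343 + 0 + 729 = 1072
1072 = (4,3,0)_16 → 4³ + 3³ + 0³ = 64 + 27 + 0 = 91
91 = (5,11)_16 → 5³ + 11³ = 125 + 1331 = 1456
1456 = (5,11,0)_16 → 5³ + 11³ + 0³ = 125 + 1331 + 0 = 1456  — 1456 already seen; the sequence cycles without reaching 1.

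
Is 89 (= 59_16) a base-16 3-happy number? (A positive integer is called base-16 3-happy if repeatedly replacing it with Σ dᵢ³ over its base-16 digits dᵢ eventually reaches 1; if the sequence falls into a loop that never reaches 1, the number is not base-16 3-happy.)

not base-16 3-happy

89 = (5,9)_16 → 5³ + 9³ = 854
854 = (3,5,6)_16 → 3³ + 5³ + 6³ = 368
368 = (1,7,0)_16 → 1³ + 7³ + 0³ = 344
344 = (1,5,8)_16 → 1³ + 5³ + 8³ = 638
638 = (2,7,14)_16 → 2³ + 7³ + 14³ = 3095
3095 = (12,1,7)_16 → 12³ + 1³ + 7³ = 2072
2072 = (8,1,8)_16 → 8³ + 1³ + 8³ = 1025
1025 = (4,0,1)_16 → 4³ + 0³ + 1³ = 65
65 = (4,1)_16 → 4³ + 1³ = 65  — 65 already seen; the sequence cycles without reaching 1.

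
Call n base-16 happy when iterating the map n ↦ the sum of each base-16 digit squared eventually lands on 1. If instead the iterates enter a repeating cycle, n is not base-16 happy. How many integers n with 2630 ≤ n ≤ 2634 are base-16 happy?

1

2630: 2630 → 152 → 145 → 82 → 29 → 170 → 200 → 208 → 169 → 181 → 146 → 85 → 50 → 13 → 169  (repeats 169)
2631: 2631 → 165 → 125 → 218 → 269 → 170 → 200 → 208 → 169 → 181 → 146 → 85 → 50 → 13 → 169  (repeats 169)
2632: 2632 → 180 → 137 → 145 → 82 → 29 → 170 → 200 → 208 → 169 → 181 → 146 → 85 → 50 → 13 → 169  (repeats 169)
2633: 2633 → 197 → 169 → 181 → 146 → 85 → 50 → 13 → 169  (repeats 169)
2634: 2634 → 216 → 233 → 277 → 27 → 122 → 149 → 106 → 136 → 128 → 64 → 16 → 1  (reaches 1)
base-16 happy: 2634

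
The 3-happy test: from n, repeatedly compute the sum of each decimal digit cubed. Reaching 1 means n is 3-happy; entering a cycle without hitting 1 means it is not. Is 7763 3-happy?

7763 → 7³ + 7³ + 6³ + 3³ = 929
929 → 9³ + 2³ + 9³ = 1466
1466 → 1³ + 4³ + 6³ + 6³ = 497
497 → 4³ + 9³ + 7³ = 1136
1136 → 1³ + 1³ + 3³ + 6³ = 245
245 → 2³ + 4³ + 5³ = 197
197 → 1³ + 9³ + 7³ = 1073
1073 → 1³ + 0³ + 7³ + 3³ = 371
371 → 3³ + 7³ + 1³ = 371  — 371 already seen; the sequence cycles without reaching 1.

not 3-happy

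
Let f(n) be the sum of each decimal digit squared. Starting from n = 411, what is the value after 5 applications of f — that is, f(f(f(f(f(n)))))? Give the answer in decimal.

58

411 → 4² + 1² + 1² = 16 + 1 + 1 = 18
18 → 1² + 8² = 1 + 64 = 65
65 → 6² + 5² = 36 + 25 = 61
61 → 6² + 1² = 36 + 1 = 37
37 → 3² + 7² = 9 + 49 = 58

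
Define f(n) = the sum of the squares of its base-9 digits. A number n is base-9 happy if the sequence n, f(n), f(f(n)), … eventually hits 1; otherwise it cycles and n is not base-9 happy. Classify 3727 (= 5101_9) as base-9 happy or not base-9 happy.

3727 = (5,1,0,1)_9 → 5² + 1² + 0² + 1² = 25 + 1 + 0 + 1 = 27
27 = (3,0)_9 → 3² + 0² = 9 + 0 = 9
9 = (1,0)_9 → 1² + 0² = 1 + 0 = 1  — reached 1.

base-9 happy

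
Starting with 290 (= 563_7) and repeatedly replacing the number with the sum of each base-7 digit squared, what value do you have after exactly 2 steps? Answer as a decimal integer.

290 = (5,6,3)_7 → 5² + 6² + 3² = 25 + 36 + 9 = 70
70 = (1,3,0)_7 → 1² + 3² + 0² = 1 + 9 + 0 = 10

10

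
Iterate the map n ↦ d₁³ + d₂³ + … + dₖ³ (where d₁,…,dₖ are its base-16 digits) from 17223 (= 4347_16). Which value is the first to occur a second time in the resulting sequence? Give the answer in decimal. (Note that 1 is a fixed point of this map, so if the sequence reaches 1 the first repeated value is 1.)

17223 = (4,3,4,7)_16 → 4³ + 3³ + 4³ + 7³ = 498
498 = (1,15,2)_16 → 1³ + 15³ + 2³ = 3384
3384 = (13,3,8)_16 → 13³ + 3³ + 8³ = 2736
2736 = (10,11,0)_16 → 10³ + 11³ + 0³ = 2331
2331 = (9,1,11)_16 → 9³ + 1³ + 11³ = 2061
2061 = (8,0,13)_16 → 8³ + 0³ + 13³ = 2709
2709 = (10,9,5)_16 → 10³ + 9³ + 5³ = 1854
1854 = (7,3,14)_16 → 7³ + 3³ + 14³ = 3114
3114 = (12,2,10)_16 → 12³ + 2³ + 10³ = 2736  — 2736 already appeared earlier.

2736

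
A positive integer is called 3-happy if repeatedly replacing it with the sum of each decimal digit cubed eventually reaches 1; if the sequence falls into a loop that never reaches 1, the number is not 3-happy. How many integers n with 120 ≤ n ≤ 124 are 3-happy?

1

120: 120 → 9 → 729 → 1080 → 513 → 153 → 153  (repeats 153)
121: 121 → 10 → 1  (reaches 1)
122: 122 → 17 → 344 → 155 → 251 → 134 → 92 → 737 → 713 → 371 → 371  (repeats 371)
123: 123 → 36 → 243 → 99 → 1458 → 702 → 351 → 153 → 153  (repeats 153)
124: 124 → 73 → 370 → 370  (repeats 370)
3-happy: 121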